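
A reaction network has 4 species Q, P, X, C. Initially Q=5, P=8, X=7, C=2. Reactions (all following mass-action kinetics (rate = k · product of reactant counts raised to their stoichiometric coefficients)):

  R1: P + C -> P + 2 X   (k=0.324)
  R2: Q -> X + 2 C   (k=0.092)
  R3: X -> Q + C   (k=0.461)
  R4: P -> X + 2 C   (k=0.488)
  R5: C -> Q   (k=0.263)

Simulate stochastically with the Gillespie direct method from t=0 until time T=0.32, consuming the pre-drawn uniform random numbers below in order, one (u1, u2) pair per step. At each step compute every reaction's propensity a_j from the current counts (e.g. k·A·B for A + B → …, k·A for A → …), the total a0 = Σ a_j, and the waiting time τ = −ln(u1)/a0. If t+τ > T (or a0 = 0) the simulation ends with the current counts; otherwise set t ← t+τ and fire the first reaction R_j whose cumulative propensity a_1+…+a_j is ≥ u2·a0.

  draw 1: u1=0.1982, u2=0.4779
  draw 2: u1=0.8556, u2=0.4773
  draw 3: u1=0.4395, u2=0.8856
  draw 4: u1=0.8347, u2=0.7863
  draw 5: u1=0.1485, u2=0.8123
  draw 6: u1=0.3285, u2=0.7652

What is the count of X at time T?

X at T = 11

t=0.000: Q=5 P=8 X=7 C=2
Draw 1: a1=5.184, a2=0.460, a3=3.227, a4=3.904, a5=0.526, a0=13.301; τ=−ln(0.1982)/13.301=0.122 → t=0.122; u2·a0=0.4779·13.301=6.357; a1+a2=5.644 < 6.357 ≤ a1+…+a3=8.871 → R3 fires; Q=6 P=8 X=6 C=3
Draw 2: a1=7.776, a2=0.552, a3=2.766, a4=3.904, a5=0.789, a0=15.787; τ=−ln(0.8556)/15.787=0.010 → t=0.132; u2·a0=0.4773·15.787=7.535 ≤ a1=7.776 → R1 fires; Q=6 P=8 X=8 C=2
Draw 3: a1=5.184, a2=0.552, a3=3.688, a4=3.904, a5=0.526, a0=13.854; τ=−ln(0.4395)/13.854=0.059 → t=0.191; u2·a0=0.8856·13.854=12.269; a1+…+a3=9.424 < 12.269 ≤ a1+…+a4=13.328 → R4 fires; Q=6 P=7 X=9 C=4
Draw 4: a1=9.072, a2=0.552, a3=4.149, a4=3.416, a5=1.052, a0=18.241; τ=−ln(0.8347)/18.241=0.010 → t=0.201; u2·a0=0.7863·18.241=14.343; a1+…+a3=13.773 < 14.343 ≤ a1+…+a4=17.189 → R4 fires; Q=6 P=6 X=10 C=6
Draw 5: a1=11.664, a2=0.552, a3=4.610, a4=2.928, a5=1.578, a0=21.332; τ=−ln(0.1485)/21.332=0.089 → t=0.290; u2·a0=0.8123·21.332=17.328; a1+…+a3=16.826 < 17.328 ≤ a1+…+a4=19.754 → R4 fires; Q=6 P=5 X=11 C=8
Draw 6: a1=12.960, a2=0.552, a3=5.071, a4=2.440, a5=2.104, a0=23.127; τ=−ln(0.3285)/23.127=0.048 → t=0.338 > T=0.32: stop.
Read off X at T=0.32: 11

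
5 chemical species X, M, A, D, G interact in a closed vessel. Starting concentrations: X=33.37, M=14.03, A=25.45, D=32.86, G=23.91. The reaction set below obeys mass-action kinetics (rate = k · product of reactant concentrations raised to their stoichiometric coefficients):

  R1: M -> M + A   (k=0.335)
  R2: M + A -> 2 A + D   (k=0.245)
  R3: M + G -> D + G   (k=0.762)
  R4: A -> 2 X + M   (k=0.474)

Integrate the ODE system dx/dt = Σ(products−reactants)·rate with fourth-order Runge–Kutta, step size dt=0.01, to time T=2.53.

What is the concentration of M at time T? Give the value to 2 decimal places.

RK4 with dt=0.01: 253 steps to T=2.53. Trajectory (selected grid times):
t=0.00: X=33.37 M=14.03 A=25.45 D=32.86 G=23.91
t=0.28: X=40.63 M=0.53 A=26.62 D=50.00 G=23.91
t=0.56: X=47.37 M=0.48 A=24.16 D=53.41 G=23.91
t=0.84: X=53.48 M=0.45 A=21.88 D=56.50 G=23.91
t=1.12: X=59.00 M=0.41 A=19.77 D=59.30 G=23.91
t=1.41: X=64.16 M=0.38 A=17.76 D=61.91 G=23.91
t=1.69: X=68.63 M=0.35 A=15.98 D=64.17 G=23.91
t=1.97: X=72.65 M=0.32 A=14.34 D=66.21 G=23.91
t=2.25: X=76.26 M=0.29 A=12.85 D=68.05 G=23.91
t=2.53: X=79.49 M=0.26 A=11.49 D=69.69 G=23.91
Read off M at T=2.53: 0.26

M at T = 0.26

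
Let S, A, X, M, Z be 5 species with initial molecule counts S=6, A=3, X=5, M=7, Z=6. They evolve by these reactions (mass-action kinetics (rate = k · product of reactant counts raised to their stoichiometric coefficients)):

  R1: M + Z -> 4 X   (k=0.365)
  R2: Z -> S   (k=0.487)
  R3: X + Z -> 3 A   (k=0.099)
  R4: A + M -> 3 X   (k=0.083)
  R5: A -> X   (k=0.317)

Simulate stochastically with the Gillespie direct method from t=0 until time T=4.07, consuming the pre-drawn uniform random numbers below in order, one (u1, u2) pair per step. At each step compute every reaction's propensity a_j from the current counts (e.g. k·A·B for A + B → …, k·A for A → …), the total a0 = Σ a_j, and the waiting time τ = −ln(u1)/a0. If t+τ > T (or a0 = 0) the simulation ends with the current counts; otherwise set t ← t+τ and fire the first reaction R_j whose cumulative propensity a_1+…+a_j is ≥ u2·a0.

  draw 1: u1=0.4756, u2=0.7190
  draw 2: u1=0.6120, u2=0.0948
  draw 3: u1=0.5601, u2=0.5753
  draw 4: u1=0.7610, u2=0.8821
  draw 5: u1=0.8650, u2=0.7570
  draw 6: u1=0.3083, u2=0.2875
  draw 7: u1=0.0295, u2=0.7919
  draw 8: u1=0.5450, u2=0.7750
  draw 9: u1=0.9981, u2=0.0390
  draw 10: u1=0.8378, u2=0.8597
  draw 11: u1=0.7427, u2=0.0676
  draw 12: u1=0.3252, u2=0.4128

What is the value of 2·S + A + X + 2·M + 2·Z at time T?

Check how each reaction changes W = 2·S + A + X + 2·M + 2·Z (weight of products minus weight of reactants):
R1: M + Z -> 4 X: (1·4) − (2·1 + 2·1) = 4 − 4 = 0
R2: Z -> S: (2·1) − (2·1) = 2 − 2 = 0
R3: X + Z -> 3 A: (1·3) − (1·1 + 2·1) = 3 − 3 = 0
R4: A + M -> 3 X: (1·3) − (1·1 + 2·1) = 3 − 3 = 0
R5: A -> X: (1·1) − (1·1) = 1 − 1 = 0
Every reaction leaves W unchanged, so W is conserved and no simulation is needed: W(T) = W(0) = 2·6 + 3 + 5 + 2·7 + 2·6 = 46

Value at T = 46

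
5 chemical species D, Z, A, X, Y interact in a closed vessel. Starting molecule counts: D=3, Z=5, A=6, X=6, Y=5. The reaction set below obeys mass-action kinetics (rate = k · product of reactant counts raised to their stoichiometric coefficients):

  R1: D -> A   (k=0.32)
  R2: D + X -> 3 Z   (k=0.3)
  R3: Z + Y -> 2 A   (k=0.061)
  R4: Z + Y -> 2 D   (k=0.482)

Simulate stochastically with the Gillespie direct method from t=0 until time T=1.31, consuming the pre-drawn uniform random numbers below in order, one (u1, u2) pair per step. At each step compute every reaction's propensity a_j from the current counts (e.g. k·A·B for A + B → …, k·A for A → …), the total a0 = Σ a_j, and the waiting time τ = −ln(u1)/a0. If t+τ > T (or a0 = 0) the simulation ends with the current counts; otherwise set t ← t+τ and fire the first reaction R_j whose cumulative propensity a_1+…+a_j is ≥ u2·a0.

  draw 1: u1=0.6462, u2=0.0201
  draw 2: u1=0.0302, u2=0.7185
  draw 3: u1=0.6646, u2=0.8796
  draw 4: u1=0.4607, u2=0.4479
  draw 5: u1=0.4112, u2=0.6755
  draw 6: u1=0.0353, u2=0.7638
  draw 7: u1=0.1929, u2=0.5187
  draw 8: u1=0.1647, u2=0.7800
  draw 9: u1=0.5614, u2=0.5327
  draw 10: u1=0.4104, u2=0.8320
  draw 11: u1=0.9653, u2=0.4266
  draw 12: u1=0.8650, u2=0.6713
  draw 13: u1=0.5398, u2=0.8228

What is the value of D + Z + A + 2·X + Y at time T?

Value at T = 31

Check how each reaction changes W = D + Z + A + 2·X + Y (weight of products minus weight of reactants):
R1: D -> A: (1·1) − (1·1) = 1 − 1 = 0
R2: D + X -> 3 Z: (1·3) − (1·1 + 2·1) = 3 − 3 = 0
R3: Z + Y -> 2 A: (1·2) − (1·1 + 1·1) = 2 − 2 = 0
R4: Z + Y -> 2 D: (1·2) − (1·1 + 1·1) = 2 − 2 = 0
Every reaction leaves W unchanged, so W is conserved and no simulation is needed: W(T) = W(0) = 3 + 5 + 6 + 2·6 + 5 = 31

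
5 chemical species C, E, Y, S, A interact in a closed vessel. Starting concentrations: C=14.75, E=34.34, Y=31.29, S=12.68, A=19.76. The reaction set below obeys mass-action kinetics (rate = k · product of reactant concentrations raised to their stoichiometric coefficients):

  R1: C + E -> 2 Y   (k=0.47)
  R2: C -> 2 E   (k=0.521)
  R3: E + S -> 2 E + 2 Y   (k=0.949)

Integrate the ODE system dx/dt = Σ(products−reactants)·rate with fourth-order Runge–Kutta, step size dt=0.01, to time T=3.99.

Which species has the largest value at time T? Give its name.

RK4 with dt=0.01: 399 steps to T=3.99. Trajectory (selected grid times):
t=0.00: C=14.75 E=34.34 Y=31.29 S=12.68 A=19.76
t=0.44: C=0.01 E=33.60 Y=85.25 S=0.00 A=19.76
t=0.89: C=0.00 E=33.59 Y=85.27 S=0.00 A=19.76
t=1.33: C=0.00 E=33.59 Y=85.27 S=0.00 A=19.76
t=1.77: C=0.00 E=33.59 Y=85.27 S=0.00 A=19.76
t=2.22: C=0.00 E=33.59 Y=85.27 S=0.00 A=19.76
t=2.66: C=0.00 E=33.59 Y=85.27 S=0.00 A=19.76
t=3.10: C=0.00 E=33.59 Y=85.27 S=0.00 A=19.76
t=3.55: C=0.00 E=33.59 Y=85.27 S=0.00 A=19.76
t=3.99: C=0.00 E=33.59 Y=85.27 S=0.00 A=19.76
At T=3.99: C=0.00 E=33.59 Y=85.27 S=0.00 A=19.76; the largest is Y.

Dominant species at T: Y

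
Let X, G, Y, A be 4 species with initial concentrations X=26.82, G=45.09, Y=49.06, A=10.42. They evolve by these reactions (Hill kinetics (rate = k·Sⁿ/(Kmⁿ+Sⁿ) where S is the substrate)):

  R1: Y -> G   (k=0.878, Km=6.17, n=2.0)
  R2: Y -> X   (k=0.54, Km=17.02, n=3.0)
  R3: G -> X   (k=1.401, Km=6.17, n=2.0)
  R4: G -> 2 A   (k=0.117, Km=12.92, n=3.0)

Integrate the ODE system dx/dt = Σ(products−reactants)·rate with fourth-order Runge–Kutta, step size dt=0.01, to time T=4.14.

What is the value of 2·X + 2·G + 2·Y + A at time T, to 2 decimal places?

Value at T = 252.36

Check how each reaction changes W = 2·X + 2·G + 2·Y + A (weight of products minus weight of reactants):
R1: Y -> G: (2·1) − (2·1) = 2 − 2 = 0
R2: Y -> X: (2·1) − (2·1) = 2 − 2 = 0
R3: G -> X: (2·1) − (2·1) = 2 − 2 = 0
R4: G -> 2 A: (1·2) − (2·1) = 2 − 2 = 0
Every reaction leaves W unchanged, so W is conserved and no simulation is needed: W(T) = W(0) = 2·26.82 + 2·45.09 + 2·49.06 + 10.42 = 252.36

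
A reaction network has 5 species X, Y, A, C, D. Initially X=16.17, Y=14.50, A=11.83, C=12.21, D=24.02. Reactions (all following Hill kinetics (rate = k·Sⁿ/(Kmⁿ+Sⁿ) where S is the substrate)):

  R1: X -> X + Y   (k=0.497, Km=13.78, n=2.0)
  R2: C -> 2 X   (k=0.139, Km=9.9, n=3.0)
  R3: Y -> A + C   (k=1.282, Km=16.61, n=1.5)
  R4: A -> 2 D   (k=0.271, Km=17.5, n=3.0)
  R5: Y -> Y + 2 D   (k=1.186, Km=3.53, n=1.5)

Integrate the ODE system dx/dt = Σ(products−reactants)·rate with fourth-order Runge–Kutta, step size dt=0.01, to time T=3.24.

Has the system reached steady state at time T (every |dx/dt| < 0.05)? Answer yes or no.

Steady state at T: no

RK4 with dt=0.01: 324 steps to T=3.24. Trajectory (selected grid times):
t=0.00: X=16.17 Y=14.50 A=11.83 C=12.21 D=24.02
t=0.36: X=16.24 Y=14.40 A=12.01 C=12.38 D=24.83
t=0.72: X=16.30 Y=14.30 A=12.19 C=12.56 D=25.64
t=1.08: X=16.37 Y=14.20 A=12.37 C=12.73 D=26.45
t=1.44: X=16.44 Y=14.10 A=12.55 C=12.90 D=27.26
t=1.80: X=16.51 Y=14.00 A=12.73 C=13.06 D=28.07
t=2.16: X=16.58 Y=13.91 A=12.90 C=13.23 D=28.88
t=2.52: X=16.65 Y=13.81 A=13.07 C=13.39 D=29.70
t=2.88: X=16.72 Y=13.72 A=13.24 C=13.56 D=30.51
t=3.24: X=16.79 Y=13.63 A=13.41 C=13.72 D=31.33
Rates at T: R1=0.2970, R2=0.1010, R3=0.5466, R4=0.0841, R5=1.0479
dx/dt at T (Σ net stoichiometry × rate): X=+0.2020, Y=-0.2496, A=+0.4626, C=+0.4456, D=+2.2639
Largest |dx/dt| is |+2.2639| (D) ≥ 0.05 → not steady.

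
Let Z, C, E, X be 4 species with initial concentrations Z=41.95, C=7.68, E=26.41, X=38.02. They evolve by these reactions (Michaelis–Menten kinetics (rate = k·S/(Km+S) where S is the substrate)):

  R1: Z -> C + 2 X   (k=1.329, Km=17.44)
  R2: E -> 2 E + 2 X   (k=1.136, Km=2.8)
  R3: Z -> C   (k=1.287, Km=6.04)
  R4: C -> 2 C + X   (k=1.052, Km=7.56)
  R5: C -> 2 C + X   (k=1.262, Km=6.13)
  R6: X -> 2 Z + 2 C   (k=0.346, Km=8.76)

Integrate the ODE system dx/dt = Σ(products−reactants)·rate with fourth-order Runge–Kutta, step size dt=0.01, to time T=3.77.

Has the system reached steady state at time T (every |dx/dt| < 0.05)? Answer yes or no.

RK4 with dt=0.01: 377 steps to T=3.77. Trajectory (selected grid times):
t=0.00: Z=41.95 C=7.68 E=26.41 X=38.02
t=0.42: Z=41.32 C=9.32 E=26.84 X=40.09
t=0.84: Z=40.70 C=11.01 E=27.27 X=42.20
t=1.26: Z=40.08 C=12.73 E=27.71 X=44.35
t=1.68: Z=39.47 C=14.48 E=28.14 X=46.52
t=2.09: Z=38.87 C=16.21 E=28.56 X=48.66
t=2.51: Z=38.27 C=18.01 E=29.00 X=50.87
t=2.93: Z=37.67 C=19.82 E=29.43 X=53.10
t=3.35: Z=37.07 C=21.65 E=29.87 X=55.34
t=3.77: Z=36.48 C=23.49 E=30.31 X=57.59
Rates at T: R1=0.8991, R2=1.0399, R3=1.1042, R4=0.7959, R5=1.0009, R6=0.3003
dx/dt at T (Σ net stoichiometry × rate): Z=-1.4027, C=+4.4007, E=+1.0399, X=+5.3746
Largest |dx/dt| is |+5.3746| (X) ≥ 0.05 → not steady.

Steady state at T: no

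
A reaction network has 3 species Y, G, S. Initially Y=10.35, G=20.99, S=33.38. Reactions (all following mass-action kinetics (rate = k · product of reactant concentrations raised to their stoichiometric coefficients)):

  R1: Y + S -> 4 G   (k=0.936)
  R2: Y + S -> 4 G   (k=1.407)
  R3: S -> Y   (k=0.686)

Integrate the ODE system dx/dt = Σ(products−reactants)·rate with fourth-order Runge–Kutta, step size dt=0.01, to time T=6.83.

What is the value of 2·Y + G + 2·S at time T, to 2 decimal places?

Check how each reaction changes W = 2·Y + G + 2·S (weight of products minus weight of reactants):
R1: Y + S -> 4 G: (1·4) − (2·1 + 2·1) = 4 − 4 = 0
R2: Y + S -> 4 G: (1·4) − (2·1 + 2·1) = 4 − 4 = 0
R3: S -> Y: (2·1) − (2·1) = 2 − 2 = 0
Every reaction leaves W unchanged, so W is conserved and no simulation is needed: W(T) = W(0) = 2·10.35 + 20.99 + 2·33.38 = 108.45

Value at T = 108.45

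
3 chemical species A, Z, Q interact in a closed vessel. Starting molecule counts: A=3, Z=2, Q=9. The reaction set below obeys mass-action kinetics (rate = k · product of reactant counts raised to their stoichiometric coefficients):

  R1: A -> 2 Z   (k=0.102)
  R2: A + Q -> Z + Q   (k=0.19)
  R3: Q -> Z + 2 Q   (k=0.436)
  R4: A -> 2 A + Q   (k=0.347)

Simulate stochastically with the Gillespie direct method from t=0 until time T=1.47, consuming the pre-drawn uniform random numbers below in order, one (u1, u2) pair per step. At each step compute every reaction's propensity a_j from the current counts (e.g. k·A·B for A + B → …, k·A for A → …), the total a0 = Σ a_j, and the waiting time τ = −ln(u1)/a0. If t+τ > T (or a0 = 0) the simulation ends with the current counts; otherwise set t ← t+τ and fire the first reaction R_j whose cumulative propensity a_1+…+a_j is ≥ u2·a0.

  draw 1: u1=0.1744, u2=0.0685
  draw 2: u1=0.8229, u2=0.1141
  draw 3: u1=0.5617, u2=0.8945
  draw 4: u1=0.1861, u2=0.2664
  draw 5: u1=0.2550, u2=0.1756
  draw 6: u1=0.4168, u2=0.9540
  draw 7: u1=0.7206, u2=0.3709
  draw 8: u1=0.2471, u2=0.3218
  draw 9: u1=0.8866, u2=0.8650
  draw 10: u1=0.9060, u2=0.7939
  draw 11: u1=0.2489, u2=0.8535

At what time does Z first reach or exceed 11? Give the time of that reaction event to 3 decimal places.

Threshold first reached at t = 1.362

t=0.000: A=3 Z=2 Q=9
Draw 1: a1=0.306, a2=5.130, a3=3.924, a4=1.041, a0=10.401; τ=−ln(0.1744)/10.401=0.168 → t=0.168; u2·a0=0.0685·10.401=0.712; a1=0.306 < 0.712 ≤ a1+a2=5.436 → R2 fires; A=2 Z=3 Q=9
Draw 2: a1=0.204, a2=3.420, a3=3.924, a4=0.694, a0=8.242; τ=−ln(0.8229)/8.242=0.024 → t=0.192; u2·a0=0.1141·8.242=0.940; a1=0.204 < 0.940 ≤ a1+a2=3.624 → R2 fires; A=1 Z=4 Q=9
Draw 3: a1=0.102, a2=1.710, a3=3.924, a4=0.347, a0=6.083; τ=−ln(0.5617)/6.083=0.095 → t=0.286; u2·a0=0.8945·6.083=5.441; a1+a2=1.812 < 5.441 ≤ a1+…+a3=5.736 → R3 fires; A=1 Z=5 Q=10
Draw 4: a1=0.102, a2=1.900, a3=4.360, a4=0.347, a0=6.709; τ=−ln(0.1861)/6.709=0.251 → t=0.537; u2·a0=0.2664·6.709=1.787; a1=0.102 < 1.787 ≤ a1+a2=2.002 → R2 fires; A=0 Z=6 Q=10
Draw 5: a1=0.000, a2=0.000, a3=4.360, a4=0.000, a0=4.360; τ=−ln(0.2550)/4.360=0.313 → t=0.850; u2·a0=0.1756·4.360=0.766; a1+a2=0.000 < 0.766 ≤ a1+…+a3=4.360 → R3 fires; A=0 Z=7 Q=11
Draw 6: a1=0.000, a2=0.000, a3=4.796, a4=0.000, a0=4.796; τ=−ln(0.4168)/4.796=0.182 → t=1.033; u2·a0=0.9540·4.796=4.575; a1+a2=0.000 < 4.575 ≤ a1+…+a3=4.796 → R3 fires; A=0 Z=8 Q=12
Draw 7: a1=0.000, a2=0.000, a3=5.232, a4=0.000, a0=5.232; τ=−ln(0.7206)/5.232=0.063 → t=1.096; u2·a0=0.3709·5.232=1.941; a1+a2=0.000 < 1.941 ≤ a1+…+a3=5.232 → R3 fires; A=0 Z=9 Q=13
Draw 8: a1=0.000, a2=0.000, a3=5.668, a4=0.000, a0=5.668; τ=−ln(0.2471)/5.668=0.247 → t=1.342; u2·a0=0.3218·5.668=1.824; a1+a2=0.000 < 1.824 ≤ a1+…+a3=5.668 → R3 fires; A=0 Z=10 Q=14
Draw 9: a1=0.000, a2=0.000, a3=6.104, a4=0.000, a0=6.104; τ=−ln(0.8866)/6.104=0.020 → t=1.362; u2·a0=0.8650·6.104=5.280; a1+a2=0.000 < 5.280 ≤ a1+…+a3=6.104 → R3 fires; A=0 Z=11 Q=15
Draw 10: a1=0.000, a2=0.000, a3=6.540, a4=0.000, a0=6.540; τ=−ln(0.9060)/6.540=0.015 → t=1.377; u2·a0=0.7939·6.540=5.192; a1+a2=0.000 < 5.192 ≤ a1+…+a3=6.540 → R3 fires; A=0 Z=12 Q=16
Draw 11: a1=0.000, a2=0.000, a3=6.976, a4=0.000, a0=6.976; τ=−ln(0.2489)/6.976=0.199 → t=1.576 > T=1.47: stop.
Z first becomes ≥ 11 when it reaches 11 at the event at t=1.362.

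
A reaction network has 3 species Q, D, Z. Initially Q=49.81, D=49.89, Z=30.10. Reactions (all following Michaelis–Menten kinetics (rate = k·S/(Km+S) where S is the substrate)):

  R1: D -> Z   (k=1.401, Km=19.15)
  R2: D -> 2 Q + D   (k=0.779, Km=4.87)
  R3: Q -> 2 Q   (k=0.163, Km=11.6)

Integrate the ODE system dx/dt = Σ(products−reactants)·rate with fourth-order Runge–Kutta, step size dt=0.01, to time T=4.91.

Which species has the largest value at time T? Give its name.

Dominant species at T: Q

RK4 with dt=0.01: 491 steps to T=4.91. Trajectory (selected grid times):
t=0.00: Q=49.81 D=49.89 Z=30.10
t=0.55: Q=50.66 D=49.33 Z=30.66
t=1.09: Q=51.50 D=48.79 Z=31.20
t=1.64: Q=52.35 D=48.24 Z=31.75
t=2.18: Q=53.19 D=47.70 Z=32.29
t=2.73: Q=54.04 D=47.15 Z=32.84
t=3.27: Q=54.87 D=46.61 Z=33.38
t=3.82: Q=55.72 D=46.07 Z=33.92
t=4.36: Q=56.56 D=45.53 Z=34.46
t=4.91: Q=57.40 D=44.99 Z=35.00
At T=4.91: Q=57.40 D=44.99 Z=35.00; the largest is Q.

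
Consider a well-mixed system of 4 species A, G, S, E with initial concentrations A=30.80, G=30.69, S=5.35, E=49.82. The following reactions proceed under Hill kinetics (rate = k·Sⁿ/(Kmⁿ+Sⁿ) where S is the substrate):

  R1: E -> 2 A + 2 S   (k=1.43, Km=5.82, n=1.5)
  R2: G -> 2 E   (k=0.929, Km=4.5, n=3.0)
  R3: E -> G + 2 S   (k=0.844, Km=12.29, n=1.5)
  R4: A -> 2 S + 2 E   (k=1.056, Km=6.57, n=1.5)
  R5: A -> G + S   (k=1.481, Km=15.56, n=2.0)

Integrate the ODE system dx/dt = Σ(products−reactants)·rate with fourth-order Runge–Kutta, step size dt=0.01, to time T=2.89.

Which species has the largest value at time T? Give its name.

RK4 with dt=0.01: 289 steps to T=2.89. Trajectory (selected grid times):
t=0.00: A=30.80 G=30.69 S=5.35 E=49.82
t=0.32: A=30.99 G=31.01 S=7.71 E=50.35
t=0.64: A=31.19 G=31.34 S=10.06 E=50.87
t=0.96: A=31.38 G=31.66 S=12.42 E=51.40
t=1.28: A=31.57 G=31.99 S=14.79 E=51.93
t=1.61: A=31.77 G=32.33 S=17.23 E=52.47
t=1.93: A=31.96 G=32.65 S=19.60 E=53.00
t=2.25: A=32.15 G=32.98 S=21.97 E=53.53
t=2.57: A=32.34 G=33.32 S=24.34 E=54.05
t=2.89: A=32.53 G=33.65 S=26.72 E=54.58
At T=2.89: A=32.53 G=33.65 S=26.72 E=54.58; the largest is E.

Dominant species at T: E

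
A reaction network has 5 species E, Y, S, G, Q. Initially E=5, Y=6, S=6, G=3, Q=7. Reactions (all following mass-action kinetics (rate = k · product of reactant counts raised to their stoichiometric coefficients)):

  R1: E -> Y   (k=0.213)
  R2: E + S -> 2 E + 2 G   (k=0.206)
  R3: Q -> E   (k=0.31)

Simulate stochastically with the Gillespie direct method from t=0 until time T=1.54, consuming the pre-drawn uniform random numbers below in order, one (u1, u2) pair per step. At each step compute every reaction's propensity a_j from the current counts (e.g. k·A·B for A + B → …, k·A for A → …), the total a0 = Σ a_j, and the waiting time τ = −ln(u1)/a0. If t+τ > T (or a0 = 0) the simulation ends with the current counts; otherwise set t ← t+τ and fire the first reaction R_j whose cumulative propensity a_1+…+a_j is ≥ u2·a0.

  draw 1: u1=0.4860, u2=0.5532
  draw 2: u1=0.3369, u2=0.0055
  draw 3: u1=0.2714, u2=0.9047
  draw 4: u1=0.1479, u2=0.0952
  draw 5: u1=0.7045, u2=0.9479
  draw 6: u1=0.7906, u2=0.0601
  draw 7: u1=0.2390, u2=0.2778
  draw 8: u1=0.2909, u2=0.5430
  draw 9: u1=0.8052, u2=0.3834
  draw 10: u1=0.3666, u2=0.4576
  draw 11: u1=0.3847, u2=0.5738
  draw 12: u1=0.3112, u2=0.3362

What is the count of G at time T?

t=0.000: E=5 Y=6 S=6 G=3 Q=7
Draw 1: a1=1.065, a2=6.180, a3=2.170, a0=9.415; τ=−ln(0.4860)/9.415=0.077 → t=0.077; u2·a0=0.5532·9.415=5.208; a1=1.065 < 5.208 ≤ a1+a2=7.245 → R2 fires; E=6 Y=6 S=5 G=5 Q=7
Draw 2: a1=1.278, a2=6.180, a3=2.170, a0=9.628; τ=−ln(0.3369)/9.628=0.113 → t=0.190; u2·a0=0.0055·9.628=0.053 ≤ a1=1.278 → R1 fires; E=5 Y=7 S=5 G=5 Q=7
Draw 3: a1=1.065, a2=5.150, a3=2.170, a0=8.385; τ=−ln(0.2714)/8.385=0.156 → t=0.345; u2·a0=0.9047·8.385=7.586; a1+a2=6.215 < 7.586 ≤ a1+…+a3=8.385 → R3 fires; E=6 Y=7 S=5 G=5 Q=6
Draw 4: a1=1.278, a2=6.180, a3=1.860, a0=9.318; τ=−ln(0.1479)/9.318=0.205 → t=0.550; u2·a0=0.0952·9.318=0.887 ≤ a1=1.278 → R1 fires; E=5 Y=8 S=5 G=5 Q=6
Draw 5: a1=1.065, a2=5.150, a3=1.860, a0=8.075; τ=−ln(0.7045)/8.075=0.043 → t=0.594; u2·a0=0.9479·8.075=7.654; a1+a2=6.215 < 7.654 ≤ a1+…+a3=8.075 → R3 fires; E=6 Y=8 S=5 G=5 Q=5
Draw 6: a1=1.278, a2=6.180, a3=1.550, a0=9.008; τ=−ln(0.7906)/9.008=0.026 → t=0.620; u2·a0=0.0601·9.008=0.541 ≤ a1=1.278 → R1 fires; E=5 Y=9 S=5 G=5 Q=5
Draw 7: a1=1.065, a2=5.150, a3=1.550, a0=7.765; τ=−ln(0.2390)/7.765=0.184 → t=0.804; u2·a0=0.2778·7.765=2.157; a1=1.065 < 2.157 ≤ a1+a2=6.215 → R2 fires; E=6 Y=9 S=4 G=7 Q=5
Draw 8: a1=1.278, a2=4.944, a3=1.550, a0=7.772; τ=−ln(0.2909)/7.772=0.159 → t=0.963; u2·a0=0.5430·7.772=4.220; a1=1.278 < 4.220 ≤ a1+a2=6.222 → R2 fires; E=7 Y=9 S=3 G=9 Q=5
Draw 9: a1=1.491, a2=4.326, a3=1.550, a0=7.367; τ=−ln(0.8052)/7.367=0.029 → t=0.992; u2·a0=0.3834·7.367=2.825; a1=1.491 < 2.825 ≤ a1+a2=5.817 → R2 fires; E=8 Y=9 S=2 G=11 Q=5
Draw 10: a1=1.704, a2=3.296, a3=1.550, a0=6.550; τ=−ln(0.3666)/6.550=0.153 → t=1.146; u2·a0=0.4576·6.550=2.997; a1=1.704 < 2.997 ≤ a1+a2=5.000 → R2 fires; E=9 Y=9 S=1 G=13 Q=5
Draw 11: a1=1.917, a2=1.854, a3=1.550, a0=5.321; τ=−ln(0.3847)/5.321=0.180 → t=1.325; u2·a0=0.5738·5.321=3.053; a1=1.917 < 3.053 ≤ a1+a2=3.771 → R2 fires; E=10 Y=9 S=0 G=15 Q=5
Draw 12: a1=2.130, a2=0.000, a3=1.550, a0=3.680; τ=−ln(0.3112)/3.680=0.317 → t=1.642 > T=1.54: stop.
Read off G at T=1.54: 15

G at T = 15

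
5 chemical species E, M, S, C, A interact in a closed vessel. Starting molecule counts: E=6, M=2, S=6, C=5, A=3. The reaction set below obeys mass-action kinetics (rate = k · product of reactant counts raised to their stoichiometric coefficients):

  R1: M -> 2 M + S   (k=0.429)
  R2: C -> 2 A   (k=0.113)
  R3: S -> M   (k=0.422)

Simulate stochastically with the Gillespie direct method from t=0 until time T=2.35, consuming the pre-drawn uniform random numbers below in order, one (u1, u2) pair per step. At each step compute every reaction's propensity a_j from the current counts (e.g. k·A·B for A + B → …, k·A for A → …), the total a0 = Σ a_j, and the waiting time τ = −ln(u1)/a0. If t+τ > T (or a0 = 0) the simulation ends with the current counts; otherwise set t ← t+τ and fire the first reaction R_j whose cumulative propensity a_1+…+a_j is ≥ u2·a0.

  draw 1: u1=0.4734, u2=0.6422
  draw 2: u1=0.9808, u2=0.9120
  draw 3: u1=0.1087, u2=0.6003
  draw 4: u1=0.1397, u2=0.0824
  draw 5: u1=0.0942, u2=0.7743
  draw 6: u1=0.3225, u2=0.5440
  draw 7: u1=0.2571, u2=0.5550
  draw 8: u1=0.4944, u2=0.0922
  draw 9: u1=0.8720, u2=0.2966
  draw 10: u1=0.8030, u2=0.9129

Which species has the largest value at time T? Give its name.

t=0.000: E=6 M=2 S=6 C=5 A=3
Draw 1: a1=0.858, a2=0.565, a3=2.532, a0=3.955; τ=−ln(0.4734)/3.955=0.189 → t=0.189; u2·a0=0.6422·3.955=2.540; a1+a2=1.423 < 2.540 ≤ a1+…+a3=3.955 → R3 fires; E=6 M=3 S=5 C=5 A=3
Draw 2: a1=1.287, a2=0.565, a3=2.110, a0=3.962; τ=−ln(0.9808)/3.962=0.005 → t=0.194; u2·a0=0.9120·3.962=3.613; a1+a2=1.852 < 3.613 ≤ a1+…+a3=3.962 → R3 fires; E=6 M=4 S=4 C=5 A=3
Draw 3: a1=1.716, a2=0.565, a3=1.688, a0=3.969; τ=−ln(0.1087)/3.969=0.559 → t=0.753; u2·a0=0.6003·3.969=2.383; a1+a2=2.281 < 2.383 ≤ a1+…+a3=3.969 → R3 fires; E=6 M=5 S=3 C=5 A=3
Draw 4: a1=2.145, a2=0.565, a3=1.266, a0=3.976; τ=−ln(0.1397)/3.976=0.495 → t=1.248; u2·a0=0.0824·3.976=0.328 ≤ a1=2.145 → R1 fires; E=6 M=6 S=4 C=5 A=3
Draw 5: a1=2.574, a2=0.565, a3=1.688, a0=4.827; τ=−ln(0.0942)/4.827=0.489 → t=1.738; u2·a0=0.7743·4.827=3.738; a1+a2=3.139 < 3.738 ≤ a1+…+a3=4.827 → R3 fires; E=6 M=7 S=3 C=5 A=3
Draw 6: a1=3.003, a2=0.565, a3=1.266, a0=4.834; τ=−ln(0.3225)/4.834=0.234 → t=1.972; u2·a0=0.5440·4.834=2.630 ≤ a1=3.003 → R1 fires; E=6 M=8 S=4 C=5 A=3
Draw 7: a1=3.432, a2=0.565, a3=1.688, a0=5.685; τ=−ln(0.2571)/5.685=0.239 → t=2.211; u2·a0=0.5550·5.685=3.155 ≤ a1=3.432 → R1 fires; E=6 M=9 S=5 C=5 A=3
Draw 8: a1=3.861, a2=0.565, a3=2.110, a0=6.536; τ=−ln(0.4944)/6.536=0.108 → t=2.318; u2·a0=0.0922·6.536=0.603 ≤ a1=3.861 → R1 fires; E=6 M=10 S=6 C=5 A=3
Draw 9: a1=4.290, a2=0.565, a3=2.532, a0=7.387; τ=−ln(0.8720)/7.387=0.019 → t=2.337; u2·a0=0.2966·7.387=2.191 ≤ a1=4.290 → R1 fires; E=6 M=11 S=7 C=5 A=3
Draw 10: a1=4.719, a2=0.565, a3=2.954, a0=8.238; τ=−ln(0.8030)/8.238=0.027 → t=2.364 > T=2.35: stop.
At T=2.35: E=6 M=11 S=7 C=5 A=3; the largest is M.

Dominant species at T: M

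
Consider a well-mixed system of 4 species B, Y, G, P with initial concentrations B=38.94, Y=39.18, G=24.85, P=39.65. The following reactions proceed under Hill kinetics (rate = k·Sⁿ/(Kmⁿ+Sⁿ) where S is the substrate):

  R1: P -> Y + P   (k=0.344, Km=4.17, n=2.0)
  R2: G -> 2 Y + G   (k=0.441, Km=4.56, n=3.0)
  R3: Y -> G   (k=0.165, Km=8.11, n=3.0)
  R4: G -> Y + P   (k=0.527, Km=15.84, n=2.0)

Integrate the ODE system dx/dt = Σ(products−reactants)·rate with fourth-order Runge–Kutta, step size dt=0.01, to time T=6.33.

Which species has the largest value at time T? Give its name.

Dominant species at T: Y

RK4 with dt=0.01: 633 steps to T=6.33. Trajectory (selected grid times):
t=0.00: B=38.94 Y=39.18 G=24.85 P=39.65
t=0.70: B=38.94 Y=40.18 G=24.70 P=39.91
t=1.41: B=38.94 Y=41.19 G=24.55 P=40.18
t=2.11: B=38.94 Y=42.19 G=24.41 P=40.44
t=2.81: B=38.94 Y=43.18 G=24.26 P=40.70
t=3.52: B=38.94 Y=44.19 G=24.12 P=40.96
t=4.22: B=38.94 Y=45.19 G=23.98 P=41.21
t=4.92: B=38.94 Y=46.18 G=23.83 P=41.47
t=5.63: B=38.94 Y=47.19 G=23.69 P=41.73
t=6.33: B=38.94 Y=48.18 G=23.55 P=41.98
At T=6.33: B=38.94 Y=48.18 G=23.55 P=41.98; the largest is Y.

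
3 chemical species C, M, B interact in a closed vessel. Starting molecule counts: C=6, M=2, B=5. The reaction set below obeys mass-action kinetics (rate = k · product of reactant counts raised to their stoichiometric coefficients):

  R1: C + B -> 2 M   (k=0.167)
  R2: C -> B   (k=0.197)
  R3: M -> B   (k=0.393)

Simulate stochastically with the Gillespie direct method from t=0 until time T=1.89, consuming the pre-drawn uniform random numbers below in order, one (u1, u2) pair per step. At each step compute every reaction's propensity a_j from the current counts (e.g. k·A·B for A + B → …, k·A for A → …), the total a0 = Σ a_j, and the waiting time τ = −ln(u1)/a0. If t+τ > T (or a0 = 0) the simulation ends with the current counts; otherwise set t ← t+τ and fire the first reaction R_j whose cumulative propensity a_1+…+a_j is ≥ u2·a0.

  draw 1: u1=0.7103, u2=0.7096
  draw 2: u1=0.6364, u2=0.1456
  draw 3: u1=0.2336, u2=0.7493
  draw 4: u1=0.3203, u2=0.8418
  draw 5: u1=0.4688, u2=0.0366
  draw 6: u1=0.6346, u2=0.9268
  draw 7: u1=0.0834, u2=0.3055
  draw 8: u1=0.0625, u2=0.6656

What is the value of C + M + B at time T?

Value at T = 13

Check how each reaction changes W = C + M + B (weight of products minus weight of reactants):
R1: C + B -> 2 M: (1·2) − (1·1 + 1·1) = 2 − 2 = 0
R2: C -> B: (1·1) − (1·1) = 1 − 1 = 0
R3: M -> B: (1·1) − (1·1) = 1 − 1 = 0
Every reaction leaves W unchanged, so W is conserved and no simulation is needed: W(T) = W(0) = 6 + 2 + 5 = 13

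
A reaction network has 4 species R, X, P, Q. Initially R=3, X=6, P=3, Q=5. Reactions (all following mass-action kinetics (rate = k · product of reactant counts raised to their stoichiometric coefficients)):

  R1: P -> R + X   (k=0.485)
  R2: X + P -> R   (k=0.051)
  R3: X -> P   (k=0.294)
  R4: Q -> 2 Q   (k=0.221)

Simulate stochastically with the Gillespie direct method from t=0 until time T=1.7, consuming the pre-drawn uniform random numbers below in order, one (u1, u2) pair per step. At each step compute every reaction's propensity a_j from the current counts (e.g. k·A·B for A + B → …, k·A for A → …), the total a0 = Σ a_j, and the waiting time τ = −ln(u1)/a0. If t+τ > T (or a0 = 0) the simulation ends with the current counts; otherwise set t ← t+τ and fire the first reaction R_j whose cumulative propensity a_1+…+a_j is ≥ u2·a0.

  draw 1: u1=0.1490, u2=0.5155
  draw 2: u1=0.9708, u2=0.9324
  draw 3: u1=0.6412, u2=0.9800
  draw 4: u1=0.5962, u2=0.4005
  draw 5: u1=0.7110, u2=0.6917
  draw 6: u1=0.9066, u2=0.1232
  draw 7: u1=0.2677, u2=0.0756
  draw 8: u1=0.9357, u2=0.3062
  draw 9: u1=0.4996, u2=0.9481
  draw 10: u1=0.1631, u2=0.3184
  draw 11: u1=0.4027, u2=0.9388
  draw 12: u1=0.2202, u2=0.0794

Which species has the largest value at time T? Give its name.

t=0.000: R=3 X=6 P=3 Q=5
Draw 1: a1=1.455, a2=0.918, a3=1.764, a4=1.105, a0=5.242; τ=−ln(0.1490)/5.242=0.363 → t=0.363; u2·a0=0.5155·5.242=2.702; a1+a2=2.373 < 2.702 ≤ a1+…+a3=4.137 → R3 fires; R=3 X=5 P=4 Q=5
Draw 2: a1=1.940, a2=1.020, a3=1.470, a4=1.105, a0=5.535; τ=−ln(0.9708)/5.535=0.005 → t=0.369; u2·a0=0.9324·5.535=5.161; a1+…+a3=4.430 < 5.161 ≤ a1+…+a4=5.535 → R4 fires; R=3 X=5 P=4 Q=6
Draw 3: a1=1.940, a2=1.020, a3=1.470, a4=1.326, a0=5.756; τ=−ln(0.6412)/5.756=0.077 → t=0.446; u2·a0=0.9800·5.756=5.641; a1+…+a3=4.430 < 5.641 ≤ a1+…+a4=5.756 → R4 fires; R=3 X=5 P=4 Q=7
Draw 4: a1=1.940, a2=1.020, a3=1.470, a4=1.547, a0=5.977; τ=−ln(0.5962)/5.977=0.087 → t=0.532; u2·a0=0.4005·5.977=2.394; a1=1.940 < 2.394 ≤ a1+a2=2.960 → R2 fires; R=4 X=4 P=3 Q=7
Draw 5: a1=1.455, a2=0.612, a3=1.176, a4=1.547, a0=4.790; τ=−ln(0.7110)/4.790=0.071 → t=0.603; u2·a0=0.6917·4.790=3.313; a1+…+a3=3.243 < 3.313 ≤ a1+…+a4=4.790 → R4 fires; R=4 X=4 P=3 Q=8
Draw 6: a1=1.455, a2=0.612, a3=1.176, a4=1.768, a0=5.011; τ=−ln(0.9066)/5.011=0.020 → t=0.623; u2·a0=0.1232·5.011=0.617 ≤ a1=1.455 → R1 fires; R=5 X=5 P=2 Q=8
Draw 7: a1=0.970, a2=0.510, a3=1.470, a4=1.768, a0=4.718; τ=−ln(0.2677)/4.718=0.279 → t=0.902; u2·a0=0.0756·4.718=0.357 ≤ a1=0.970 → R1 fires; R=6 X=6 P=1 Q=8
Draw 8: a1=0.485, a2=0.306, a3=1.764, a4=1.768, a0=4.323; τ=−ln(0.9357)/4.323=0.015 → t=0.918; u2·a0=0.3062·4.323=1.324; a1+a2=0.791 < 1.324 ≤ a1+…+a3=2.555 → R3 fires; R=6 X=5 P=2 Q=8
Draw 9: a1=0.970, a2=0.510, a3=1.470, a4=1.768, a0=4.718; τ=−ln(0.4996)/4.718=0.147 → t=1.065; u2·a0=0.9481·4.718=4.473; a1+…+a3=2.950 < 4.473 ≤ a1+…+a4=4.718 → R4 fires; R=6 X=5 P=2 Q=9
Draw 10: a1=0.970, a2=0.510, a3=1.470, a4=1.989, a0=4.939; τ=−ln(0.1631)/4.939=0.367 → t=1.432; u2·a0=0.3184·4.939=1.573; a1+a2=1.480 < 1.573 ≤ a1+…+a3=2.950 → R3 fires; R=6 X=4 P=3 Q=9
Draw 11: a1=1.455, a2=0.612, a3=1.176, a4=1.989, a0=5.232; τ=−ln(0.4027)/5.232=0.174 → t=1.606; u2·a0=0.9388·5.232=4.912; a1+…+a3=3.243 < 4.912 ≤ a1+…+a4=5.232 → R4 fires; R=6 X=4 P=3 Q=10
Draw 12: a1=1.455, a2=0.612, a3=1.176, a4=2.210, a0=5.453; τ=−ln(0.2202)/5.453=0.278 → t=1.883 > T=1.7: stop.
At T=1.7: R=6 X=4 P=3 Q=10; the largest is Q.

Dominant species at T: Q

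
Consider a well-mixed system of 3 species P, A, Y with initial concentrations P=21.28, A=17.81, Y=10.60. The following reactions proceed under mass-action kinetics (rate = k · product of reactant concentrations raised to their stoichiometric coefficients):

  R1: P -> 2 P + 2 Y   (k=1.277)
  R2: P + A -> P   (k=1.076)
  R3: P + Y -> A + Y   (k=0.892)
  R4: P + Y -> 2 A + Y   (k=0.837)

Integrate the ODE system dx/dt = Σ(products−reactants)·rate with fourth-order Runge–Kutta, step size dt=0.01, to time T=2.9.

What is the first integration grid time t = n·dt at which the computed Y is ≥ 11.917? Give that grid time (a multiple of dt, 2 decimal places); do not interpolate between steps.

Threshold first reached at t = 0.04

RK4 with dt=0.01: 290 steps to T=2.9. Trajectory (selected grid times):
t=0.00: P=21.28 A=17.81 Y=10.60
t=0.03: P=12.31 A=21.57 Y=11.86
t=0.04: P=10.13 A=22.37 Y=12.15
t=0.32: P=0.02 A=25.71 Y=13.39
t=0.64: P=0.00 A=25.72 Y=13.39
t=0.97: P=0.00 A=25.72 Y=13.39
t=1.29: P=0.00 A=25.72 Y=13.39
t=1.61: P=0.00 A=25.72 Y=13.39
t=1.93: P=0.00 A=25.72 Y=13.39
t=2.26: P=0.00 A=25.72 Y=13.39
t=2.58: P=0.00 A=25.72 Y=13.39
t=2.90: P=0.00 A=25.72 Y=13.39
Y(0.03)=11.863 < 11.917 but Y(0.04)=12.148 ≥ 11.917, so the first grid time is t=0.04.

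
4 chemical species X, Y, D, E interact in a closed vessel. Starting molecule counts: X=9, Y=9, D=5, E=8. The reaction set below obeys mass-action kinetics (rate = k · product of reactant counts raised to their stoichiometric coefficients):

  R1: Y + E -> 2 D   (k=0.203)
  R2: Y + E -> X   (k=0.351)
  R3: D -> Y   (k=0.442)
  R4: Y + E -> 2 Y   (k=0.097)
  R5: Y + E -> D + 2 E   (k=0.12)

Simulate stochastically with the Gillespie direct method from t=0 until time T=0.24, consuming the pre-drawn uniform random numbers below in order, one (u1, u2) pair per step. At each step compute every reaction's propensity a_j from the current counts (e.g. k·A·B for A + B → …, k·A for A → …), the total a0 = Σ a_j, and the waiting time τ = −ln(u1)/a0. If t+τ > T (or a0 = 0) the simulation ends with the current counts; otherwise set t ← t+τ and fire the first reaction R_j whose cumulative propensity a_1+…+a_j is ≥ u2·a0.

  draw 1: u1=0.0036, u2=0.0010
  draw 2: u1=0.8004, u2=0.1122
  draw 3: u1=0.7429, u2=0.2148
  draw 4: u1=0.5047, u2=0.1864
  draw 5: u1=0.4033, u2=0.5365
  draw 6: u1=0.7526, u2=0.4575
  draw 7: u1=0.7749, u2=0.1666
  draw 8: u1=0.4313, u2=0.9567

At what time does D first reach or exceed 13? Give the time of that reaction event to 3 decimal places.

Threshold first reached at t = 0.135

t=0.000: X=9 Y=9 D=5 E=8
Draw 1: a1=14.616, a2=25.272, a3=2.210, a4=6.984, a5=8.640, a0=57.722; τ=−ln(0.0036)/57.722=0.097 → t=0.097; u2·a0=0.0010·57.722=0.058 ≤ a1=14.616 → R1 fires; X=9 Y=8 D=7 E=7
Draw 2: a1=11.368, a2=19.656, a3=3.094, a4=5.432, a5=6.720, a0=46.270; τ=−ln(0.8004)/46.270=0.005 → t=0.102; u2·a0=0.1122·46.270=5.191 ≤ a1=11.368 → R1 fires; X=9 Y=7 D=9 E=6
Draw 3: a1=8.526, a2=14.742, a3=3.978, a4=4.074, a5=5.040, a0=36.360; τ=−ln(0.7429)/36.360=0.008 → t=0.110; u2·a0=0.2148·36.360=7.810 ≤ a1=8.526 → R1 fires; X=9 Y=6 D=11 E=5
Draw 4: a1=6.090, a2=10.530, a3=4.862, a4=2.910, a5=3.600, a0=27.992; τ=−ln(0.5047)/27.992=0.024 → t=0.135; u2·a0=0.1864·27.992=5.218 ≤ a1=6.090 → R1 fires; X=9 Y=5 D=13 E=4
Draw 5: a1=4.060, a2=7.020, a3=5.746, a4=1.940, a5=2.400, a0=21.166; τ=−ln(0.4033)/21.166=0.043 → t=0.178; u2·a0=0.5365·21.166=11.356; a1+a2=11.080 < 11.356 ≤ a1+…+a3=16.826 → R3 fires; X=9 Y=6 D=12 E=4
Draw 6: a1=4.872, a2=8.424, a3=5.304, a4=2.328, a5=2.880, a0=23.808; τ=−ln(0.7526)/23.808=0.012 → t=0.190; u2·a0=0.4575·23.808=10.892; a1=4.872 < 10.892 ≤ a1+a2=13.296 → R2 fires; X=10 Y=5 D=12 E=3
Draw 7: a1=3.045, a2=5.265, a3=5.304, a4=1.455, a5=1.800, a0=16.869; τ=−ln(0.7749)/16.869=0.015 → t=0.205; u2·a0=0.1666·16.869=2.810 ≤ a1=3.045 → R1 fires; X=10 Y=4 D=14 E=2
Draw 8: a1=1.624, a2=2.808, a3=6.188, a4=0.776, a5=0.960, a0=12.356; τ=−ln(0.4313)/12.356=0.068 → t=0.273 > T=0.24: stop.
D first becomes ≥ 13 when it reaches 13 at the event at t=0.135.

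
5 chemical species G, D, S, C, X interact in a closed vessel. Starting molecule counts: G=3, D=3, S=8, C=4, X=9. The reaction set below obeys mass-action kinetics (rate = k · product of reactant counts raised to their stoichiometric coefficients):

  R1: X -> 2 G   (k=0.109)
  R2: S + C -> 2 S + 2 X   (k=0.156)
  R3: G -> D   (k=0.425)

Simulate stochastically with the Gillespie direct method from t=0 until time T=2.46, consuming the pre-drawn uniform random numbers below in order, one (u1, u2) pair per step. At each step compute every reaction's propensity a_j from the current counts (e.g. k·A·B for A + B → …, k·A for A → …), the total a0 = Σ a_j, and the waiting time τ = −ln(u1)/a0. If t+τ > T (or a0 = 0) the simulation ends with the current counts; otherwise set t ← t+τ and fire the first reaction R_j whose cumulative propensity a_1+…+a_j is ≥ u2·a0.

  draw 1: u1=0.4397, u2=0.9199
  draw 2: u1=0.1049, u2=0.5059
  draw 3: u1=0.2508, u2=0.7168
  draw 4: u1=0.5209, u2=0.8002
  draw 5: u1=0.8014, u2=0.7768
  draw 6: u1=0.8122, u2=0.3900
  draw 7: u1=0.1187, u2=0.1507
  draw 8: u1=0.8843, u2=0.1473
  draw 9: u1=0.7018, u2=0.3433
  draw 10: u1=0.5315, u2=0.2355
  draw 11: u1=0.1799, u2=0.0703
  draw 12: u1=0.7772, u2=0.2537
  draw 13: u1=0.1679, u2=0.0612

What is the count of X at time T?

t=0.000: G=3 D=3 S=8 C=4 X=9
Draw 1: a1=0.981, a2=4.992, a3=1.275, a0=7.248; τ=−ln(0.4397)/7.248=0.113 → t=0.113; u2·a0=0.9199·7.248=6.667; a1+a2=5.973 < 6.667 ≤ a1+…+a3=7.248 → R3 fires; G=2 D=4 S=8 C=4 X=9
Draw 2: a1=0.981, a2=4.992, a3=0.850, a0=6.823; τ=−ln(0.1049)/6.823=0.330 → t=0.444; u2·a0=0.5059·6.823=3.452; a1=0.981 < 3.452 ≤ a1+a2=5.973 → R2 fires; G=2 D=4 S=9 C=3 X=11
Draw 3: a1=1.199, a2=4.212, a3=0.850, a0=6.261; τ=−ln(0.2508)/6.261=0.221 → t=0.665; u2·a0=0.7168·6.261=4.488; a1=1.199 < 4.488 ≤ a1+a2=5.411 → R2 fires; G=2 D=4 S=10 C=2 X=13
Draw 4: a1=1.417, a2=3.120, a3=0.850, a0=5.387; τ=−ln(0.5209)/5.387=0.121 → t=0.786; u2·a0=0.8002·5.387=4.311; a1=1.417 < 4.311 ≤ a1+a2=4.537 → R2 fires; G=2 D=4 S=11 C=1 X=15
Draw 5: a1=1.635, a2=1.716, a3=0.850, a0=4.201; τ=−ln(0.8014)/4.201=0.053 → t=0.839; u2·a0=0.7768·4.201=3.263; a1=1.635 < 3.263 ≤ a1+a2=3.351 → R2 fires; G=2 D=4 S=12 C=0 X=17
Draw 6: a1=1.853, a2=0.000, a3=0.850, a0=2.703; τ=−ln(0.8122)/2.703=0.077 → t=0.915; u2·a0=0.3900·2.703=1.054 ≤ a1=1.853 → R1 fires; G=4 D=4 S=12 C=0 X=16
Draw 7: a1=1.744, a2=0.000, a3=1.700, a0=3.444; τ=−ln(0.1187)/3.444=0.619 → t=1.534; u2·a0=0.1507·3.444=0.519 ≤ a1=1.744 → R1 fires; G=6 D=4 S=12 C=0 X=15
Draw 8: a1=1.635, a2=0.000, a3=2.550, a0=4.185; τ=−ln(0.8843)/4.185=0.029 → t=1.564; u2·a0=0.1473·4.185=0.616 ≤ a1=1.635 → R1 fires; G=8 D=4 S=12 C=0 X=14
Draw 9: a1=1.526, a2=0.000, a3=3.400, a0=4.926; τ=−ln(0.7018)/4.926=0.072 → t=1.636; u2·a0=0.3433·4.926=1.691; a1+a2=1.526 < 1.691 ≤ a1+…+a3=4.926 → R3 fires; G=7 D=5 S=12 C=0 X=14
Draw 10: a1=1.526, a2=0.000, a3=2.975, a0=4.501; τ=−ln(0.5315)/4.501=0.140 → t=1.776; u2·a0=0.2355·4.501=1.060 ≤ a1=1.526 → R1 fires; G=9 D=5 S=12 C=0 X=13
Draw 11: a1=1.417, a2=0.000, a3=3.825, a0=5.242; τ=−ln(0.1799)/5.242=0.327 → t=2.103; u2·a0=0.0703·5.242=0.369 ≤ a1=1.417 → R1 fires; G=11 D=5 S=12 C=0 X=12
Draw 12: a1=1.308, a2=0.000, a3=4.675, a0=5.983; τ=−ln(0.7772)/5.983=0.042 → t=2.145; u2·a0=0.2537·5.983=1.518; a1+a2=1.308 < 1.518 ≤ a1+…+a3=5.983 → R3 fires; G=10 D=6 S=12 C=0 X=12
Draw 13: a1=1.308, a2=0.000, a3=4.250, a0=5.558; τ=−ln(0.1679)/5.558=0.321 → t=2.466 > T=2.46: stop.
Read off X at T=2.46: 12

X at T = 12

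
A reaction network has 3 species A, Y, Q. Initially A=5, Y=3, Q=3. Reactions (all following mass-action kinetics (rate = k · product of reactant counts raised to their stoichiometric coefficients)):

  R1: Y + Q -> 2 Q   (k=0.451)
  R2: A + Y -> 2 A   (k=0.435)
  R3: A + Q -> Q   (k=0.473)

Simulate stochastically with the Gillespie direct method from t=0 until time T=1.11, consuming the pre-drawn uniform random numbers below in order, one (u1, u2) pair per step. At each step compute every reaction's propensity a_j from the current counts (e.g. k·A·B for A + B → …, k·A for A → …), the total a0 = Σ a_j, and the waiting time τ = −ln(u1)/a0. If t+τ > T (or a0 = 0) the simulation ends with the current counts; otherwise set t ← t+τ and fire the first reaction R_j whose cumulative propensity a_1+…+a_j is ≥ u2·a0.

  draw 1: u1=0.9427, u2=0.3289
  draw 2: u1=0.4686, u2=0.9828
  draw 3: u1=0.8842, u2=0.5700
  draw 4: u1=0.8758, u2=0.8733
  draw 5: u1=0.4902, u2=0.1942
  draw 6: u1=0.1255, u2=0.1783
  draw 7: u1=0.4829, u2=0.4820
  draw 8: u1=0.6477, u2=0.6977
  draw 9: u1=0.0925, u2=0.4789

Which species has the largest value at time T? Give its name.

t=0.000: A=5 Y=3 Q=3
Draw 1: a1=4.059, a2=6.525, a3=7.095, a0=17.679; τ=−ln(0.9427)/17.679=0.003 → t=0.003; u2·a0=0.3289·17.679=5.815; a1=4.059 < 5.815 ≤ a1+a2=10.584 → R2 fires; A=6 Y=2 Q=3
Draw 2: a1=2.706, a2=5.220, a3=8.514, a0=16.440; τ=−ln(0.4686)/16.440=0.046 → t=0.049; u2·a0=0.9828·16.440=16.157; a1+a2=7.926 < 16.157 ≤ a1+…+a3=16.440 → R3 fires; A=5 Y=2 Q=3
Draw 3: a1=2.706, a2=4.350, a3=7.095, a0=14.151; τ=−ln(0.8842)/14.151=0.009 → t=0.058; u2·a0=0.5700·14.151=8.066; a1+a2=7.056 < 8.066 ≤ a1+…+a3=14.151 → R3 fires; A=4 Y=2 Q=3
Draw 4: a1=2.706, a2=3.480, a3=5.676, a0=11.862; τ=−ln(0.8758)/11.862=0.011 → t=0.069; u2·a0=0.8733·11.862=10.359; a1+a2=6.186 < 10.359 ≤ a1+…+a3=11.862 → R3 fires; A=3 Y=2 Q=3
Draw 5: a1=2.706, a2=2.610, a3=4.257, a0=9.573; τ=−ln(0.4902)/9.573=0.074 → t=0.144; u2·a0=0.1942·9.573=1.859 ≤ a1=2.706 → R1 fires; A=3 Y=1 Q=4
Draw 6: a1=1.804, a2=1.305, a3=5.676, a0=8.785; τ=−ln(0.1255)/8.785=0.236 → t=0.380; u2·a0=0.1783·8.785=1.566 ≤ a1=1.804 → R1 fires; A=3 Y=0 Q=5
Draw 7: a1=0.000, a2=0.000, a3=7.095, a0=7.095; τ=−ln(0.4829)/7.095=0.103 → t=0.483; u2·a0=0.4820·7.095=3.420; a1+a2=0.000 < 3.420 ≤ a1+…+a3=7.095 → R3 fires; A=2 Y=0 Q=5
Draw 8: a1=0.000, a2=0.000, a3=4.730, a0=4.730; τ=−ln(0.6477)/4.730=0.092 → t=0.574; u2·a0=0.6977·4.730=3.300; a1+a2=0.000 < 3.300 ≤ a1+…+a3=4.730 → R3 fires; A=1 Y=0 Q=5
Draw 9: a1=0.000, a2=0.000, a3=2.365, a0=2.365; τ=−ln(0.0925)/2.365=1.007 → t=1.581 > T=1.11: stop.
At T=1.11: A=1 Y=0 Q=5; the largest is Q.

Dominant species at T: Q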